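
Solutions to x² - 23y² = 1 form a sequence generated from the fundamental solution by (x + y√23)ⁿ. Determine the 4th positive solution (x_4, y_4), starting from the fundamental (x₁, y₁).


Step 1: Find the fundamental solution (x₁, y₁) of x² - 23y² = 1.
  Expand √23 as a continued fraction. a₀ = ⌊√23⌋ = 4; iterate m_{k+1} = d_k·a_k − m_k, d_{k+1} = (23 − m_{k+1}²)/d_k, a_{k+1} = ⌊(a₀ + m_{k+1})/d_{k+1}⌋ (starting m₀ = 0, d₀ = 1), with convergents p_k = a_k·p_{k-1} + p_{k-2}, q_k = a_k·q_{k-1} + q_{k-2} (p₋₁ = 1, q₋₁ = 0):
  k = 0: a₀ = 4; p₀/q₀ = 4/1; p₀² − 23·q₀² = 16 − 23 = -7.
  k = 1: m = 4, d = 7, a = ⌊(4 + 4)/7⌋ = 1; p/q = (1·4 + 1)/(1·1 + 0) = 5/1; p² − 23·q² = 25 − 23 = 2.
  k = 2: m = 3, d = 2, a = ⌊(4 + 3)/2⌋ = 3; p/q = (3·5 + 4)/(3·1 + 1) = 19/4; p² − 23·q² = 361 − 368 = -7.
  k = 3: m = 3, d = 7, a = ⌊(4 + 3)/7⌋ = 1; p/q = (1·19 + 5)/(1·4 + 1) = 24/5; p² − 23·q² = 576 − 575 = 1.
  The first convergent with p² − 23·q² = 1 gives the fundamental solution (x₁, y₁) = (24, 5).
Step 2: Apply the recurrence (x_{n+1}, y_{n+1}) = (x₁x_n + 23y₁y_n, x₁y_n + y₁x_n) repeatedly.
  From (x_1, y_1) = (24, 5): x_2 = 24·24 + 23·5·5 = 1151; y_2 = 24·5 + 5·24 = 240.
  From (x_2, y_2) = (1151, 240): x_3 = 24·1151 + 23·5·240 = 55224; y_3 = 24·240 + 5·1151 = 11515.
  From (x_3, y_3) = (55224, 11515): x_4 = 24·55224 + 23·5·11515 = 2649601; y_4 = 24·11515 + 5·55224 = 552480.
Step 3: Verify x_4² - 23·y_4² = 7020385459201 - 7020385459200 = 1 (should be 1). ✓

(x_1, y_1) = (24, 5); (x_4, y_4) = (2649601, 552480).


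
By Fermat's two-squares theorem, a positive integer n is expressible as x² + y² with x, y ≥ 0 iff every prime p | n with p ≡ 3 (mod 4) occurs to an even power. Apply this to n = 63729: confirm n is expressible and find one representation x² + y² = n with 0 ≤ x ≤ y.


Step 1: Factor n = 63729 = 3^2 · 73 · 97.
Step 2: Check the mod-4 condition on each prime factor: 3 ≡ 3 (mod 4), exponent 2 (must be even); 73 ≡ 1 (mod 4), exponent 1; 97 ≡ 1 (mod 4), exponent 1.
All primes ≡ 3 (mod 4) appear to even exponent (or don't appear), so by the two-squares theorem n IS expressible as a sum of two squares.
Step 3: Build a representation. Group n = k² · m with k = 3 and m = 73 · 97 = 7081 (a product of primes ≡ 1 (mod 4)); a representation of m scales to one of n via (k·x)² + (k·y)² = k²(x² + y²). Each prime p ≡ 1 (mod 4) is itself a sum of two squares; find a² by testing p − a² for a perfect square:
  73: 73 − 1² = 72, 73 − 2² = 69, 73 − 3² = 64 = 8² ⇒ 73 = 3² + 8².
  97: 97 − 1² = 96, 97 − 2² = 93, 97 − 3² = 88, 97 − 4² = 81 = 9² ⇒ 97 = 4² + 9².
  Combine using the Brahmagupta–Fibonacci identity (a² + b²)(c² + d²) = (ac − bd)² + (ad + bc)² = (ac + bd)² + (ad − bc)²:
  73 · 97 = 7081: from (3² + 8²)(4² + 9²), take (3·4 − 8·9, 3·9 + 8·4) = (12 − 72, 27 + 32) = (-60, 59); dropping signs (only squares matter) gives (60, 59); check 60² + 59² = 3600 + 3481 = 7081 ✓.
  Scale by k = 3: (3·60, 3·59) = (180, 177).
Step 4: Order so x ≤ y and verify: 177² + 180² = 31329 + 32400 = 63729 = n. ✓

n = 63729 = 177² + 180² (one valid representation with x ≤ y).


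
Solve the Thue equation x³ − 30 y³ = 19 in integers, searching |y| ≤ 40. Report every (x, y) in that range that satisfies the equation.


The equation is x³ - 30y³ = 19. For fixed y, x³ = 30·y³ + 19, so a solution requires the RHS to be a perfect cube.
Strategy: iterate y from -40 to 40, compute RHS = 30·y³ + 19, and check whether it is a (positive or negative) perfect cube.
Check small values of y:
  y = 0: RHS = 19 is not a perfect cube.
  y = 1: RHS = 49 is not a perfect cube.
  y = -1: RHS = -11 is not a perfect cube.
  y = 2: RHS = 259 is not a perfect cube.
  y = -2: RHS = -221 is not a perfect cube.
  y = 3: RHS = 829 is not a perfect cube.
  y = -3: RHS = -791 is not a perfect cube.
Continuing the search up to |y| = 40 finds no solutions either.
No (x, y) in the scanned range satisfies the equation.

No integer solutions with |y| ≤ 40.


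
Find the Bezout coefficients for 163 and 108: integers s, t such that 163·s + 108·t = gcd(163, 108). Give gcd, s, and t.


Euclidean algorithm on (163, 108) — divide until remainder is 0:
  163 = 1 · 108 + 55
  108 = 1 · 55 + 53
  55 = 1 · 53 + 2
  53 = 26 · 2 + 1
  2 = 2 · 1 + 0
gcd(163, 108) = 1.
Track Bezout coefficients alongside the remainders: start with r₀ = 163 = a·1 + b·0 (s = 1, t = 0) and r₁ = 108 = a·0 + b·1 (s = 0, t = 1); each new remainder r_{k+1} = r_{k-1} − q_k·r_k inherits s_{k+1} = s_{k-1} − q_k·s_k, t_{k+1} = t_{k-1} − q_k·t_k, so r_k = a·s_k + b·t_k at every step:
  q = 1: r = 55, s = 1 − 1·0 = 1, t = 0 − 1·1 = -1  (check: 163·1 + 108·(-1) = 55)
  q = 1: r = 53, s = 0 − 1·1 = -1, t = 1 − 1·(-1) = 2  (check: 163·(-1) + 108·2 = 53)
  q = 1: r = 2, s = 1 − 1·(-1) = 2, t = -1 − 1·2 = -3  (check: 163·2 + 108·(-3) = 2)
  q = 26: r = 1, s = -1 − 26·2 = -53, t = 2 − 26·(-3) = 80  (check: 163·(-53) + 108·80 = 1)
The row with r = 1 (the gcd) gives the Bezout coefficients s = -53, t = 80.
Result: 163 · (-53) + 108 · (80) = 1.

gcd(163, 108) = 1; s = -53, t = 80 (check: 163·(-53) + 108·80 = 1).


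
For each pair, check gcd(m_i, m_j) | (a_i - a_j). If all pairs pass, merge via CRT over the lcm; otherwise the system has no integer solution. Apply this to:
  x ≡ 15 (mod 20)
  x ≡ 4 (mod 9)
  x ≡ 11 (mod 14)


Moduli 20, 9, 14 are not pairwise coprime, so CRT works modulo lcm(m_i) when all pairwise compatibility conditions hold.
Pairwise compatibility: gcd(m_i, m_j) must divide a_i - a_j for every pair.
Merge one congruence at a time:
  Start: x ≡ 15 (mod 20).
  Combine with x ≡ 4 (mod 9): gcd(20, 9) = 1; 4 - 15 = -11, which IS divisible by 1, so compatible.
    Write x = 15 + 20·t and substitute into x ≡ 4 (mod 9): 20·t ≡ 4 − 15 = -11 (mod 9).
    Reduce coefficients mod 9: 2·t ≡ 7 (mod 9).
    The inverse of 2 mod 9 is 5 (since 2·5 = 10 = 1·9 + 1), so t ≡ 5·7 = 35 ≡ 8 (mod 9).
    Then x = 15 + 20·8 = 175, valid modulo lcm(20, 9) = 180: x ≡ 175 (mod 180).
  Combine with x ≡ 11 (mod 14): gcd(180, 14) = 2; 11 - 175 = -164, which IS divisible by 2, so compatible.
    Write x = 175 + 180·t and substitute into x ≡ 11 (mod 14): 180·t ≡ 11 − 175 = -164 (mod 14).
    Divide the congruence (and modulus) by g = 2: 90·t ≡ -82 (mod 7).
    Reduce coefficients mod 7: 6·t ≡ 2 (mod 7).
    The inverse of 6 mod 7 is 6 (since 6·6 = 36 = 5·7 + 1), so t ≡ 6·2 = 12 ≡ 5 (mod 7).
    Then x = 175 + 180·5 = 1075, valid modulo lcm(180, 14) = 1260: x ≡ 1075 (mod 1260).
Verify: 1075 mod 20 = 15, 1075 mod 9 = 4, 1075 mod 14 = 11.

x ≡ 1075 (mod 1260).


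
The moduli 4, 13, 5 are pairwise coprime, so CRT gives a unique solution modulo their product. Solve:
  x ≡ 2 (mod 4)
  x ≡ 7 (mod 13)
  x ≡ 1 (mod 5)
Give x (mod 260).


Moduli 4, 13, 5 are pairwise coprime; by CRT there is a unique solution modulo M = 4 · 13 · 5 = 260.
Solve pairwise, accumulating the modulus:
  Start with x ≡ 2 (mod 4).
  Combine with x ≡ 7 (mod 13): since gcd(4, 13) = 1, we get a unique residue mod 52.
    Write x = 2 + 4·t and substitute into x ≡ 7 (mod 13): 4·t ≡ 7 − 2 = 5 (mod 13).
    The inverse of 4 mod 13 is 10 (since 4·10 = 40 = 3·13 + 1), so t ≡ 10·5 = 50 ≡ 11 (mod 13).
    Then x = 2 + 4·11 = 46, valid modulo lcm(4, 13) = 52: x ≡ 46 (mod 52).
  Combine with x ≡ 1 (mod 5): since gcd(52, 5) = 1, we get a unique residue mod 260.
    Write x = 46 + 52·t and substitute into x ≡ 1 (mod 5): 52·t ≡ 1 − 46 = -45 (mod 5).
    Reduce coefficients mod 5: 2·t ≡ 0 (mod 5).
    The inverse of 2 mod 5 is 3 (since 2·3 = 6 = 1·5 + 1), so t ≡ 3·0 = 0 ≡ 0 (mod 5).
    Then x = 46 + 52·0 = 46, valid modulo lcm(52, 5) = 260: x ≡ 46 (mod 260).
Verify: 46 mod 4 = 2 ✓, 46 mod 13 = 7 ✓, 46 mod 5 = 1 ✓.

x ≡ 46 (mod 260).


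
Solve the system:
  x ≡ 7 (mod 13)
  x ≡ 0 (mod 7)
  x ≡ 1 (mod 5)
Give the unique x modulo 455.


Moduli 13, 7, 5 are pairwise coprime; by CRT there is a unique solution modulo M = 13 · 7 · 5 = 455.
Solve pairwise, accumulating the modulus:
  Start with x ≡ 7 (mod 13).
  Combine with x ≡ 0 (mod 7): since gcd(13, 7) = 1, we get a unique residue mod 91.
    Write x = 7 + 13·t and substitute into x ≡ 0 (mod 7): 13·t ≡ 0 − 7 = -7 (mod 7).
    Reduce coefficients mod 7: 6·t ≡ 0 (mod 7).
    The inverse of 6 mod 7 is 6 (since 6·6 = 36 = 5·7 + 1), so t ≡ 6·0 = 0 ≡ 0 (mod 7).
    Then x = 7 + 13·0 = 7, valid modulo lcm(13, 7) = 91: x ≡ 7 (mod 91).
  Combine with x ≡ 1 (mod 5): since gcd(91, 5) = 1, we get a unique residue mod 455.
    Write x = 7 + 91·t and substitute into x ≡ 1 (mod 5): 91·t ≡ 1 − 7 = -6 (mod 5).
    Reduce coefficients mod 5: 1·t ≡ 4 (mod 5).
    So t ≡ 4 (mod 5).
    Then x = 7 + 91·4 = 371, valid modulo lcm(91, 5) = 455: x ≡ 371 (mod 455).
Verify: 371 mod 13 = 7 ✓, 371 mod 7 = 0 ✓, 371 mod 5 = 1 ✓.

x ≡ 371 (mod 455).


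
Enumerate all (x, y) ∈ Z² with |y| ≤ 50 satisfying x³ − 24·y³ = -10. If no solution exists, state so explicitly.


The equation is x³ - 24y³ = -10. For fixed y, x³ = 24·y³ − 10, so a solution requires the RHS to be a perfect cube.
Strategy: iterate y from -50 to 50, compute RHS = 24·y³ − 10, and check whether it is a (positive or negative) perfect cube.
Check small values of y:
  y = 0: RHS = -10 is not a perfect cube.
  y = 1: RHS = 14 is not a perfect cube.
  y = -1: RHS = -34 is not a perfect cube.
  y = 2: RHS = 182 is not a perfect cube.
  y = -2: RHS = -202 is not a perfect cube.
  y = 3: RHS = 638 is not a perfect cube.
  y = -3: RHS = -658 is not a perfect cube.
Continuing the search up to |y| = 50 finds no solutions either.
No (x, y) in the scanned range satisfies the equation.

No integer solutions with |y| ≤ 50.


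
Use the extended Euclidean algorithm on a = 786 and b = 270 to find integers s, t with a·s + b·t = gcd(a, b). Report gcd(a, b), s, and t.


Euclidean algorithm on (786, 270) — divide until remainder is 0:
  786 = 2 · 270 + 246
  270 = 1 · 246 + 24
  246 = 10 · 24 + 6
  24 = 4 · 6 + 0
gcd(786, 270) = 6.
Track Bezout coefficients alongside the remainders: start with r₀ = 786 = a·1 + b·0 (s = 1, t = 0) and r₁ = 270 = a·0 + b·1 (s = 0, t = 1); each new remainder r_{k+1} = r_{k-1} − q_k·r_k inherits s_{k+1} = s_{k-1} − q_k·s_k, t_{k+1} = t_{k-1} − q_k·t_k, so r_k = a·s_k + b·t_k at every step:
  q = 2: r = 246, s = 1 − 2·0 = 1, t = 0 − 2·1 = -2  (check: 786·1 + 270·(-2) = 246)
  q = 1: r = 24, s = 0 − 1·1 = -1, t = 1 − 1·(-2) = 3  (check: 786·(-1) + 270·3 = 24)
  q = 10: r = 6, s = 1 − 10·(-1) = 11, t = -2 − 10·3 = -32  (check: 786·11 + 270·(-32) = 6)
The row with r = 6 (the gcd) gives the Bezout coefficients s = 11, t = -32.
Result: 786 · (11) + 270 · (-32) = 6.

gcd(786, 270) = 6; s = 11, t = -32 (check: 786·11 + 270·(-32) = 6).


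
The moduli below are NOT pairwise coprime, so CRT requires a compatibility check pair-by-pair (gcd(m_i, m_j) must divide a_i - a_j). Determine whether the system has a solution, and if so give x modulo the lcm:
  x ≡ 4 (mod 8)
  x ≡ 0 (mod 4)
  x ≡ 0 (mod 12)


Moduli 8, 4, 12 are not pairwise coprime, so CRT works modulo lcm(m_i) when all pairwise compatibility conditions hold.
Pairwise compatibility: gcd(m_i, m_j) must divide a_i - a_j for every pair.
Merge one congruence at a time:
  Start: x ≡ 4 (mod 8).
  Combine with x ≡ 0 (mod 4): gcd(8, 4) = 4; 0 - 4 = -4, which IS divisible by 4, so compatible.
    Write x = 4 + 8·t and substitute into x ≡ 0 (mod 4): 8·t ≡ 0 − 4 = -4 (mod 4).
    Divide the congruence (and modulus) by g = 4: 2·t ≡ -1 (mod 1).
    Modulo 1 every t works; take t = 0.
    Then x = 4 + 8·0 = 4, valid modulo lcm(8, 4) = 8: x ≡ 4 (mod 8).
  Combine with x ≡ 0 (mod 12): gcd(8, 12) = 4; 0 - 4 = -4, which IS divisible by 4, so compatible.
    Write x = 4 + 8·t and substitute into x ≡ 0 (mod 12): 8·t ≡ 0 − 4 = -4 (mod 12).
    Divide the congruence (and modulus) by g = 4: 2·t ≡ -1 (mod 3).
    Reduce coefficients mod 3: 2·t ≡ 2 (mod 3).
    The inverse of 2 mod 3 is 2 (since 2·2 = 4 = 1·3 + 1), so t ≡ 2·2 = 4 ≡ 1 (mod 3).
    Then x = 4 + 8·1 = 12, valid modulo lcm(8, 12) = 24: x ≡ 12 (mod 24).
Verify: 12 mod 8 = 4, 12 mod 4 = 0, 12 mod 12 = 0.

x ≡ 12 (mod 24).


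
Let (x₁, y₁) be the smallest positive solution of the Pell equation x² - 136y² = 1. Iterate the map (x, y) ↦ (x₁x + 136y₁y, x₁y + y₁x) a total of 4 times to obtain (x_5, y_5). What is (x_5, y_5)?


Step 1: Find the fundamental solution (x₁, y₁) of x² - 136y² = 1.
  Expand √136 as a continued fraction. a₀ = ⌊√136⌋ = 11; iterate m_{k+1} = d_k·a_k − m_k, d_{k+1} = (136 − m_{k+1}²)/d_k, a_{k+1} = ⌊(a₀ + m_{k+1})/d_{k+1}⌋ (starting m₀ = 0, d₀ = 1), with convergents p_k = a_k·p_{k-1} + p_{k-2}, q_k = a_k·q_{k-1} + q_{k-2} (p₋₁ = 1, q₋₁ = 0):
  k = 0: a₀ = 11; p₀/q₀ = 11/1; p₀² − 136·q₀² = 121 − 136 = -15.
  k = 1: m = 11, d = 15, a = ⌊(11 + 11)/15⌋ = 1; p/q = (1·11 + 1)/(1·1 + 0) = 12/1; p² − 136·q² = 144 − 136 = 8.
  k = 2: m = 4, d = 8, a = ⌊(11 + 4)/8⌋ = 1; p/q = (1·12 + 11)/(1·1 + 1) = 23/2; p² − 136·q² = 529 − 544 = -15.
  k = 3: m = 4, d = 15, a = ⌊(11 + 4)/15⌋ = 1; p/q = (1·23 + 12)/(1·2 + 1) = 35/3; p² − 136·q² = 1225 − 1224 = 1.
  The first convergent with p² − 136·q² = 1 gives the fundamental solution (x₁, y₁) = (35, 3).
Step 2: Apply the recurrence (x_{n+1}, y_{n+1}) = (x₁x_n + 136y₁y_n, x₁y_n + y₁x_n) repeatedly.
  From (x_1, y_1) = (35, 3): x_2 = 35·35 + 136·3·3 = 2449; y_2 = 35·3 + 3·35 = 210.
  From (x_2, y_2) = (2449, 210): x_3 = 35·2449 + 136·3·210 = 171395; y_3 = 35·210 + 3·2449 = 14697.
  From (x_3, y_3) = (171395, 14697): x_4 = 35·171395 + 136·3·14697 = 11995201; y_4 = 35·14697 + 3·171395 = 1028580.
  From (x_4, y_4) = (11995201, 1028580): x_5 = 35·11995201 + 136·3·1028580 = 839492675; y_5 = 35·1028580 + 3·11995201 = 71985903.
Step 3: Verify x_5² - 136·y_5² = 704747951378655625 - 704747951378655624 = 1 (should be 1). ✓

(x_1, y_1) = (35, 3); (x_5, y_5) = (839492675, 71985903).


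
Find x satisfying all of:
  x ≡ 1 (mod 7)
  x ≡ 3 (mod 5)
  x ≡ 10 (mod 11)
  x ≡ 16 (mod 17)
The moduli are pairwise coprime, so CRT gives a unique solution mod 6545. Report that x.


Product of moduli M = 7 · 5 · 11 · 17 = 6545.
Merge one congruence at a time:
  Start: x ≡ 1 (mod 7).
  Combine with x ≡ 3 (mod 5); new modulus lcm = 35.
    Write x = 1 + 7·t and substitute into x ≡ 3 (mod 5): 7·t ≡ 3 − 1 = 2 (mod 5).
    Reduce coefficients mod 5: 2·t ≡ 2 (mod 5).
    The inverse of 2 mod 5 is 3 (since 2·3 = 6 = 1·5 + 1), so t ≡ 3·2 = 6 ≡ 1 (mod 5).
    Then x = 1 + 7·1 = 8, valid modulo lcm(7, 5) = 35: x ≡ 8 (mod 35).
  Combine with x ≡ 10 (mod 11); new modulus lcm = 385.
    Write x = 8 + 35·t and substitute into x ≡ 10 (mod 11): 35·t ≡ 10 − 8 = 2 (mod 11).
    Reduce coefficients mod 11: 2·t ≡ 2 (mod 11).
    The inverse of 2 mod 11 is 6 (since 2·6 = 12 = 1·11 + 1), so t ≡ 6·2 = 12 ≡ 1 (mod 11).
    Then x = 8 + 35·1 = 43, valid modulo lcm(35, 11) = 385: x ≡ 43 (mod 385).
  Combine with x ≡ 16 (mod 17); new modulus lcm = 6545.
    Write x = 43 + 385·t and substitute into x ≡ 16 (mod 17): 385·t ≡ 16 − 43 = -27 (mod 17).
    Reduce coefficients mod 17: 11·t ≡ 7 (mod 17).
    The inverse of 11 mod 17 is 14 (since 11·14 = 154 = 9·17 + 1), so t ≡ 14·7 = 98 ≡ 13 (mod 17).
    Then x = 43 + 385·13 = 5048, valid modulo lcm(385, 17) = 6545: x ≡ 5048 (mod 6545).
Verify against each original: 5048 mod 7 = 1, 5048 mod 5 = 3, 5048 mod 11 = 10, 5048 mod 17 = 16.

x ≡ 5048 (mod 6545).


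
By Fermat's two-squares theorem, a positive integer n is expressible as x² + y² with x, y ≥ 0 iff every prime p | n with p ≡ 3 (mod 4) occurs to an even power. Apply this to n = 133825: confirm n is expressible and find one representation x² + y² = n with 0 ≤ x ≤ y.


Step 1: Factor n = 133825 = 5^2 · 53 · 101.
Step 2: Check the mod-4 condition on each prime factor: 5 ≡ 1 (mod 4), exponent 2; 53 ≡ 1 (mod 4), exponent 1; 101 ≡ 1 (mod 4), exponent 1.
All primes ≡ 3 (mod 4) appear to even exponent (or don't appear), so by the two-squares theorem n IS expressible as a sum of two squares.
Step 3: Build a representation. Group n = k² · m with k = 5 and m = 53 · 101 = 5353 (a product of primes ≡ 1 (mod 4)); a representation of m scales to one of n via (k·x)² + (k·y)² = k²(x² + y²). Each prime p ≡ 1 (mod 4) is itself a sum of two squares; find a² by testing p − a² for a perfect square:
  53: 53 − 1² = 52, 53 − 2² = 49 = 7² ⇒ 53 = 2² + 7².
  101: 101 − 1² = 100 = 10² ⇒ 101 = 1² + 10².
  Combine using the Brahmagupta–Fibonacci identity (a² + b²)(c² + d²) = (ac − bd)² + (ad + bc)² = (ac + bd)² + (ad − bc)²:
  53 · 101 = 5353: from (2² + 7²)(1² + 10²), take (2·1 − 7·10, 2·10 + 7·1) = (2 − 70, 20 + 7) = (-68, 27); dropping signs (only squares matter) gives (68, 27); check 68² + 27² = 4624 + 729 = 5353 ✓.
  Scale by k = 5: (5·68, 5·27) = (340, 135).
Step 4: Order so x ≤ y and verify: 135² + 340² = 18225 + 115600 = 133825 = n. ✓

n = 133825 = 135² + 340² (one valid representation with x ≤ y).


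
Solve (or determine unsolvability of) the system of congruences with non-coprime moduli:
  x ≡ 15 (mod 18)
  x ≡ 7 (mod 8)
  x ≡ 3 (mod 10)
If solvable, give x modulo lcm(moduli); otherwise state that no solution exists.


Moduli 18, 8, 10 are not pairwise coprime, so CRT works modulo lcm(m_i) when all pairwise compatibility conditions hold.
Pairwise compatibility: gcd(m_i, m_j) must divide a_i - a_j for every pair.
Merge one congruence at a time:
  Start: x ≡ 15 (mod 18).
  Combine with x ≡ 7 (mod 8): gcd(18, 8) = 2; 7 - 15 = -8, which IS divisible by 2, so compatible.
    Write x = 15 + 18·t and substitute into x ≡ 7 (mod 8): 18·t ≡ 7 − 15 = -8 (mod 8).
    Divide the congruence (and modulus) by g = 2: 9·t ≡ -4 (mod 4).
    Reduce coefficients mod 4: 1·t ≡ 0 (mod 4).
    So t ≡ 0 (mod 4).
    Then x = 15 + 18·0 = 15, valid modulo lcm(18, 8) = 72: x ≡ 15 (mod 72).
  Combine with x ≡ 3 (mod 10): gcd(72, 10) = 2; 3 - 15 = -12, which IS divisible by 2, so compatible.
    Write x = 15 + 72·t and substitute into x ≡ 3 (mod 10): 72·t ≡ 3 − 15 = -12 (mod 10).
    Divide the congruence (and modulus) by g = 2: 36·t ≡ -6 (mod 5).
    Reduce coefficients mod 5: 1·t ≡ 4 (mod 5).
    So t ≡ 4 (mod 5).
    Then x = 15 + 72·4 = 303, valid modulo lcm(72, 10) = 360: x ≡ 303 (mod 360).
Verify: 303 mod 18 = 15, 303 mod 8 = 7, 303 mod 10 = 3.

x ≡ 303 (mod 360).


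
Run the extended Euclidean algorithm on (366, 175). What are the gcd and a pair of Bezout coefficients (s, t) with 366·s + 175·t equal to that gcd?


Euclidean algorithm on (366, 175) — divide until remainder is 0:
  366 = 2 · 175 + 16
  175 = 10 · 16 + 15
  16 = 1 · 15 + 1
  15 = 15 · 1 + 0
gcd(366, 175) = 1.
Track Bezout coefficients alongside the remainders: start with r₀ = 366 = a·1 + b·0 (s = 1, t = 0) and r₁ = 175 = a·0 + b·1 (s = 0, t = 1); each new remainder r_{k+1} = r_{k-1} − q_k·r_k inherits s_{k+1} = s_{k-1} − q_k·s_k, t_{k+1} = t_{k-1} − q_k·t_k, so r_k = a·s_k + b·t_k at every step:
  q = 2: r = 16, s = 1 − 2·0 = 1, t = 0 − 2·1 = -2  (check: 366·1 + 175·(-2) = 16)
  q = 10: r = 15, s = 0 − 10·1 = -10, t = 1 − 10·(-2) = 21  (check: 366·(-10) + 175·21 = 15)
  q = 1: r = 1, s = 1 − 1·(-10) = 11, t = -2 − 1·21 = -23  (check: 366·11 + 175·(-23) = 1)
The row with r = 1 (the gcd) gives the Bezout coefficients s = 11, t = -23.
Result: 366 · (11) + 175 · (-23) = 1.

gcd(366, 175) = 1; s = 11, t = -23 (check: 366·11 + 175·(-23) = 1).


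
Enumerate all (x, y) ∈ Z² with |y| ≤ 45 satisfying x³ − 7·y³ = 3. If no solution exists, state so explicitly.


The equation is x³ - 7y³ = 3. For fixed y, x³ = 7·y³ + 3, so a solution requires the RHS to be a perfect cube.
Strategy: iterate y from -45 to 45, compute RHS = 7·y³ + 3, and check whether it is a (positive or negative) perfect cube.
Check small values of y:
  y = 0: RHS = 3 is not a perfect cube.
  y = 1: RHS = 10 is not a perfect cube.
  y = -1: RHS = -4 is not a perfect cube.
  y = 2: RHS = 59 is not a perfect cube.
  y = -2: RHS = -53 is not a perfect cube.
  y = 3: RHS = 192 is not a perfect cube.
  y = -3: RHS = -186 is not a perfect cube.
Continuing the search up to |y| = 45 finds no solutions either.
No (x, y) in the scanned range satisfies the equation.

No integer solutions with |y| ≤ 45.


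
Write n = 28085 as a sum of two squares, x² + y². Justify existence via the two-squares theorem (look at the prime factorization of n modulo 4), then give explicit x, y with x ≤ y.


Step 1: Factor n = 28085 = 5 · 41 · 137.
Step 2: Check the mod-4 condition on each prime factor: 5 ≡ 1 (mod 4), exponent 1; 41 ≡ 1 (mod 4), exponent 1; 137 ≡ 1 (mod 4), exponent 1.
All primes ≡ 3 (mod 4) appear to even exponent (or don't appear), so by the two-squares theorem n IS expressible as a sum of two squares.
Step 3: Build a representation. Here n = 5 · 41 · 137 is a product of primes ≡ 1 (mod 4). Each prime p ≡ 1 (mod 4) is itself a sum of two squares; find a² by testing p − a² for a perfect square:
  5: 5 − 1² = 4 = 2² ⇒ 5 = 1² + 2².
  41: 41 − 1² = 40, 41 − 2² = 37, 41 − 3² = 32, 41 − 4² = 25 = 5² ⇒ 41 = 4² + 5².
  137: 137 − 1² = 136, 137 − 2² = 133, 137 − 3² = 128, 137 − 4² = 121 = 11² ⇒ 137 = 4² + 11².
  Combine using the Brahmagupta–Fibonacci identity (a² + b²)(c² + d²) = (ac − bd)² + (ad + bc)² = (ac + bd)² + (ad − bc)²:
  5 · 41 = 205: from (1² + 2²)(4² + 5²), take (1·4 − 2·5, 1·5 + 2·4) = (4 − 10, 5 + 8) = (-6, 13); dropping signs (only squares matter) gives (6, 13); check 6² + 13² = 36 + 169 = 205 ✓.
  205 · 137 = 28085: from (6² + 13²)(4² + 11²), take (6·4 − 13·11, 6·11 + 13·4) = (24 − 143, 66 + 52) = (-119, 118); dropping signs (only squares matter) gives (119, 118); check 119² + 118² = 14161 + 13924 = 28085 ✓.
Step 4: Order so x ≤ y and verify: 118² + 119² = 13924 + 14161 = 28085 = n. ✓

n = 28085 = 118² + 119² (one valid representation with x ≤ y).


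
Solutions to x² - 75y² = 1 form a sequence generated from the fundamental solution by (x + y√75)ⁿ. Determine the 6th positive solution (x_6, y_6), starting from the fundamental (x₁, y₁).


Step 1: Find the fundamental solution (x₁, y₁) of x² - 75y² = 1.
  Expand √75 as a continued fraction. a₀ = ⌊√75⌋ = 8; iterate m_{k+1} = d_k·a_k − m_k, d_{k+1} = (75 − m_{k+1}²)/d_k, a_{k+1} = ⌊(a₀ + m_{k+1})/d_{k+1}⌋ (starting m₀ = 0, d₀ = 1), with convergents p_k = a_k·p_{k-1} + p_{k-2}, q_k = a_k·q_{k-1} + q_{k-2} (p₋₁ = 1, q₋₁ = 0):
  k = 0: a₀ = 8; p₀/q₀ = 8/1; p₀² − 75·q₀² = 64 − 75 = -11.
  k = 1: m = 8, d = 11, a = ⌊(8 + 8)/11⌋ = 1; p/q = (1·8 + 1)/(1·1 + 0) = 9/1; p² − 75·q² = 81 − 75 = 6.
  k = 2: m = 3, d = 6, a = ⌊(8 + 3)/6⌋ = 1; p/q = (1·9 + 8)/(1·1 + 1) = 17/2; p² − 75·q² = 289 − 300 = -11.
  k = 3: m = 3, d = 11, a = ⌊(8 + 3)/11⌋ = 1; p/q = (1·17 + 9)/(1·2 + 1) = 26/3; p² − 75·q² = 676 − 675 = 1.
  The first convergent with p² − 75·q² = 1 gives the fundamental solution (x₁, y₁) = (26, 3).
Step 2: Apply the recurrence (x_{n+1}, y_{n+1}) = (x₁x_n + 75y₁y_n, x₁y_n + y₁x_n) repeatedly.
  From (x_1, y_1) = (26, 3): x_2 = 26·26 + 75·3·3 = 1351; y_2 = 26·3 + 3·26 = 156.
  From (x_2, y_2) = (1351, 156): x_3 = 26·1351 + 75·3·156 = 70226; y_3 = 26·156 + 3·1351 = 8109.
  From (x_3, y_3) = (70226, 8109): x_4 = 26·70226 + 75·3·8109 = 3650401; y_4 = 26·8109 + 3·70226 = 421512.
  From (x_4, y_4) = (3650401, 421512): x_5 = 26·3650401 + 75·3·421512 = 189750626; y_5 = 26·421512 + 3·3650401 = 21910515.
  From (x_5, y_5) = (189750626, 21910515): x_6 = 26·189750626 + 75·3·21910515 = 9863382151; y_6 = 26·21910515 + 3·189750626 = 1138925268.
Step 3: Verify x_6² - 75·y_6² = 97286307456665386801 - 97286307456665386800 = 1 (should be 1). ✓

(x_1, y_1) = (26, 3); (x_6, y_6) = (9863382151, 1138925268).


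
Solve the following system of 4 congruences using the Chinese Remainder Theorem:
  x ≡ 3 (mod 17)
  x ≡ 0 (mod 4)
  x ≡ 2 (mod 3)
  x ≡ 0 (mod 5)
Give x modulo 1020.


Product of moduli M = 17 · 4 · 3 · 5 = 1020.
Merge one congruence at a time:
  Start: x ≡ 3 (mod 17).
  Combine with x ≡ 0 (mod 4); new modulus lcm = 68.
    Write x = 3 + 17·t and substitute into x ≡ 0 (mod 4): 17·t ≡ 0 − 3 = -3 (mod 4).
    Reduce coefficients mod 4: 1·t ≡ 1 (mod 4).
    So t ≡ 1 (mod 4).
    Then x = 3 + 17·1 = 20, valid modulo lcm(17, 4) = 68: x ≡ 20 (mod 68).
  Combine with x ≡ 2 (mod 3); new modulus lcm = 204.
    Write x = 20 + 68·t and substitute into x ≡ 2 (mod 3): 68·t ≡ 2 − 20 = -18 (mod 3).
    Reduce coefficients mod 3: 2·t ≡ 0 (mod 3).
    The inverse of 2 mod 3 is 2 (since 2·2 = 4 = 1·3 + 1), so t ≡ 2·0 = 0 ≡ 0 (mod 3).
    Then x = 20 + 68·0 = 20, valid modulo lcm(68, 3) = 204: x ≡ 20 (mod 204).
  Combine with x ≡ 0 (mod 5); new modulus lcm = 1020.
    Write x = 20 + 204·t and substitute into x ≡ 0 (mod 5): 204·t ≡ 0 − 20 = -20 (mod 5).
    Reduce coefficients mod 5: 4·t ≡ 0 (mod 5).
    The inverse of 4 mod 5 is 4 (since 4·4 = 16 = 3·5 + 1), so t ≡ 4·0 = 0 ≡ 0 (mod 5).
    Then x = 20 + 204·0 = 20, valid modulo lcm(204, 5) = 1020: x ≡ 20 (mod 1020).
Verify against each original: 20 mod 17 = 3, 20 mod 4 = 0, 20 mod 3 = 2, 20 mod 5 = 0.

x ≡ 20 (mod 1020).


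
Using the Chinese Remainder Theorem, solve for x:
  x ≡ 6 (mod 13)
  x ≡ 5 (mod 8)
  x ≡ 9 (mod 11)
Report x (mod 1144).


Moduli 13, 8, 11 are pairwise coprime; by CRT there is a unique solution modulo M = 13 · 8 · 11 = 1144.
Solve pairwise, accumulating the modulus:
  Start with x ≡ 6 (mod 13).
  Combine with x ≡ 5 (mod 8): since gcd(13, 8) = 1, we get a unique residue mod 104.
    Write x = 6 + 13·t and substitute into x ≡ 5 (mod 8): 13·t ≡ 5 − 6 = -1 (mod 8).
    Reduce coefficients mod 8: 5·t ≡ 7 (mod 8).
    The inverse of 5 mod 8 is 5 (since 5·5 = 25 = 3·8 + 1), so t ≡ 5·7 = 35 ≡ 3 (mod 8).
    Then x = 6 + 13·3 = 45, valid modulo lcm(13, 8) = 104: x ≡ 45 (mod 104).
  Combine with x ≡ 9 (mod 11): since gcd(104, 11) = 1, we get a unique residue mod 1144.
    Write x = 45 + 104·t and substitute into x ≡ 9 (mod 11): 104·t ≡ 9 − 45 = -36 (mod 11).
    Reduce coefficients mod 11: 5·t ≡ 8 (mod 11).
    The inverse of 5 mod 11 is 9 (since 5·9 = 45 = 4·11 + 1), so t ≡ 9·8 = 72 ≡ 6 (mod 11).
    Then x = 45 + 104·6 = 669, valid modulo lcm(104, 11) = 1144: x ≡ 669 (mod 1144).
Verify: 669 mod 13 = 6 ✓, 669 mod 8 = 5 ✓, 669 mod 11 = 9 ✓.

x ≡ 669 (mod 1144).


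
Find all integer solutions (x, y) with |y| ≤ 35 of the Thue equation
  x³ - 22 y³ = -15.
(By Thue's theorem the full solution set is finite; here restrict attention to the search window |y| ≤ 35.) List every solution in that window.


The equation is x³ - 22y³ = -15. For fixed y, x³ = 22·y³ − 15, so a solution requires the RHS to be a perfect cube.
Strategy: iterate y from -35 to 35, compute RHS = 22·y³ − 15, and check whether it is a (positive or negative) perfect cube.
Check small values of y:
  y = 0: RHS = -15 is not a perfect cube.
  y = 1: RHS = 7 is not a perfect cube.
  y = -1: RHS = -37 is not a perfect cube.
  y = 2: RHS = 161 is not a perfect cube.
  y = -2: RHS = -191 is not a perfect cube.
  y = 3: RHS = 579 is not a perfect cube.
  y = -3: RHS = -609 is not a perfect cube.
Continuing the search up to |y| = 35 finds no solutions either.
No (x, y) in the scanned range satisfies the equation.

No integer solutions with |y| ≤ 35.


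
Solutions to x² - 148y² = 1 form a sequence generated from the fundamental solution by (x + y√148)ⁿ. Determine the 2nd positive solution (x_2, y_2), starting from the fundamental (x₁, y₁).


Step 1: Find the fundamental solution (x₁, y₁) of x² - 148y² = 1.
  Expand √148 as a continued fraction. a₀ = ⌊√148⌋ = 12; iterate m_{k+1} = d_k·a_k − m_k, d_{k+1} = (148 − m_{k+1}²)/d_k, a_{k+1} = ⌊(a₀ + m_{k+1})/d_{k+1}⌋ (starting m₀ = 0, d₀ = 1), with convergents p_k = a_k·p_{k-1} + p_{k-2}, q_k = a_k·q_{k-1} + q_{k-2} (p₋₁ = 1, q₋₁ = 0):
  k = 0: a₀ = 12; p₀/q₀ = 12/1; p₀² − 148·q₀² = 144 − 148 = -4.
  k = 1: m = 12, d = 4, a = ⌊(12 + 12)/4⌋ = 6; p/q = (6·12 + 1)/(6·1 + 0) = 73/6; p² − 148·q² = 5329 − 5328 = 1.
  The first convergent with p² − 148·q² = 1 gives the fundamental solution (x₁, y₁) = (73, 6).
Step 2: Apply the recurrence (x_{n+1}, y_{n+1}) = (x₁x_n + 148y₁y_n, x₁y_n + y₁x_n) repeatedly.
  From (x_1, y_1) = (73, 6): x_2 = 73·73 + 148·6·6 = 10657; y_2 = 73·6 + 6·73 = 876.
Step 3: Verify x_2² - 148·y_2² = 113571649 - 113571648 = 1 (should be 1). ✓

(x_1, y_1) = (73, 6); (x_2, y_2) = (10657, 876).


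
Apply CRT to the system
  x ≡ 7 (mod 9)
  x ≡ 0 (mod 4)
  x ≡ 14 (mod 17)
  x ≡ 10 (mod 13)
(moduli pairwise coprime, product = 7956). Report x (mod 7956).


Product of moduli M = 9 · 4 · 17 · 13 = 7956.
Merge one congruence at a time:
  Start: x ≡ 7 (mod 9).
  Combine with x ≡ 0 (mod 4); new modulus lcm = 36.
    Write x = 7 + 9·t and substitute into x ≡ 0 (mod 4): 9·t ≡ 0 − 7 = -7 (mod 4).
    Reduce coefficients mod 4: 1·t ≡ 1 (mod 4).
    So t ≡ 1 (mod 4).
    Then x = 7 + 9·1 = 16, valid modulo lcm(9, 4) = 36: x ≡ 16 (mod 36).
  Combine with x ≡ 14 (mod 17); new modulus lcm = 612.
    Write x = 16 + 36·t and substitute into x ≡ 14 (mod 17): 36·t ≡ 14 − 16 = -2 (mod 17).
    Reduce coefficients mod 17: 2·t ≡ 15 (mod 17).
    The inverse of 2 mod 17 is 9 (since 2·9 = 18 = 1·17 + 1), so t ≡ 9·15 = 135 ≡ 16 (mod 17).
    Then x = 16 + 36·16 = 592, valid modulo lcm(36, 17) = 612: x ≡ 592 (mod 612).
  Combine with x ≡ 10 (mod 13); new modulus lcm = 7956.
    Write x = 592 + 612·t and substitute into x ≡ 10 (mod 13): 612·t ≡ 10 − 592 = -582 (mod 13).
    Reduce coefficients mod 13: 1·t ≡ 3 (mod 13).
    So t ≡ 3 (mod 13).
    Then x = 592 + 612·3 = 2428, valid modulo lcm(612, 13) = 7956: x ≡ 2428 (mod 7956).
Verify against each original: 2428 mod 9 = 7, 2428 mod 4 = 0, 2428 mod 17 = 14, 2428 mod 13 = 10.

x ≡ 2428 (mod 7956).


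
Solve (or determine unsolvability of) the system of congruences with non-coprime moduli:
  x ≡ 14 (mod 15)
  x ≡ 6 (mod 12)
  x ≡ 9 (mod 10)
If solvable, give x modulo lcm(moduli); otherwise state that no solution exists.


Moduli 15, 12, 10 are not pairwise coprime, so CRT works modulo lcm(m_i) when all pairwise compatibility conditions hold.
Pairwise compatibility: gcd(m_i, m_j) must divide a_i - a_j for every pair.
Merge one congruence at a time:
  Start: x ≡ 14 (mod 15).
  Combine with x ≡ 6 (mod 12): gcd(15, 12) = 3, and 6 - 14 = -8 is NOT divisible by 3.
    ⇒ system is inconsistent (no integer solution).

No solution (the system is inconsistent).


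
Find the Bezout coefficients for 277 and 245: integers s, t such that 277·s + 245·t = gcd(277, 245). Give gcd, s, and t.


Euclidean algorithm on (277, 245) — divide until remainder is 0:
  277 = 1 · 245 + 32
  245 = 7 · 32 + 21
  32 = 1 · 21 + 11
  21 = 1 · 11 + 10
  11 = 1 · 10 + 1
  10 = 10 · 1 + 0
gcd(277, 245) = 1.
Track Bezout coefficients alongside the remainders: start with r₀ = 277 = a·1 + b·0 (s = 1, t = 0) and r₁ = 245 = a·0 + b·1 (s = 0, t = 1); each new remainder r_{k+1} = r_{k-1} − q_k·r_k inherits s_{k+1} = s_{k-1} − q_k·s_k, t_{k+1} = t_{k-1} − q_k·t_k, so r_k = a·s_k + b·t_k at every step:
  q = 1: r = 32, s = 1 − 1·0 = 1, t = 0 − 1·1 = -1  (check: 277·1 + 245·(-1) = 32)
  q = 7: r = 21, s = 0 − 7·1 = -7, t = 1 − 7·(-1) = 8  (check: 277·(-7) + 245·8 = 21)
  q = 1: r = 11, s = 1 − 1·(-7) = 8, t = -1 − 1·8 = -9  (check: 277·8 + 245·(-9) = 11)
  q = 1: r = 10, s = -7 − 1·8 = -15, t = 8 − 1·(-9) = 17  (check: 277·(-15) + 245·17 = 10)
  q = 1: r = 1, s = 8 − 1·(-15) = 23, t = -9 − 1·17 = -26  (check: 277·23 + 245·(-26) = 1)
The row with r = 1 (the gcd) gives the Bezout coefficients s = 23, t = -26.
Result: 277 · (23) + 245 · (-26) = 1.

gcd(277, 245) = 1; s = 23, t = -26 (check: 277·23 + 245·(-26) = 1).


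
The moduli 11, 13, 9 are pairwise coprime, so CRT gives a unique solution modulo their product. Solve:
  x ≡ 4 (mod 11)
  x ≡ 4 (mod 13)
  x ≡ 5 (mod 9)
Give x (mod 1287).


Moduli 11, 13, 9 are pairwise coprime; by CRT there is a unique solution modulo M = 11 · 13 · 9 = 1287.
Solve pairwise, accumulating the modulus:
  Start with x ≡ 4 (mod 11).
  Combine with x ≡ 4 (mod 13): since gcd(11, 13) = 1, we get a unique residue mod 143.
    Write x = 4 + 11·t and substitute into x ≡ 4 (mod 13): 11·t ≡ 4 − 4 = 0 (mod 13).
    The inverse of 11 mod 13 is 6 (since 11·6 = 66 = 5·13 + 1), so t ≡ 6·0 = 0 ≡ 0 (mod 13).
    Then x = 4 + 11·0 = 4, valid modulo lcm(11, 13) = 143: x ≡ 4 (mod 143).
  Combine with x ≡ 5 (mod 9): since gcd(143, 9) = 1, we get a unique residue mod 1287.
    Write x = 4 + 143·t and substitute into x ≡ 5 (mod 9): 143·t ≡ 5 − 4 = 1 (mod 9).
    Reduce coefficients mod 9: 8·t ≡ 1 (mod 9).
    The inverse of 8 mod 9 is 8 (since 8·8 = 64 = 7·9 + 1), so t ≡ 8·1 = 8 ≡ 8 (mod 9).
    Then x = 4 + 143·8 = 1148, valid modulo lcm(143, 9) = 1287: x ≡ 1148 (mod 1287).
Verify: 1148 mod 11 = 4 ✓, 1148 mod 13 = 4 ✓, 1148 mod 9 = 5 ✓.

x ≡ 1148 (mod 1287).


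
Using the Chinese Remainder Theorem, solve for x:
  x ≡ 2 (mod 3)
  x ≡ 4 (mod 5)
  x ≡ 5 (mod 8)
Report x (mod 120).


Moduli 3, 5, 8 are pairwise coprime; by CRT there is a unique solution modulo M = 3 · 5 · 8 = 120.
Solve pairwise, accumulating the modulus:
  Start with x ≡ 2 (mod 3).
  Combine with x ≡ 4 (mod 5): since gcd(3, 5) = 1, we get a unique residue mod 15.
    Write x = 2 + 3·t and substitute into x ≡ 4 (mod 5): 3·t ≡ 4 − 2 = 2 (mod 5).
    The inverse of 3 mod 5 is 2 (since 3·2 = 6 = 1·5 + 1), so t ≡ 2·2 = 4 ≡ 4 (mod 5).
    Then x = 2 + 3·4 = 14, valid modulo lcm(3, 5) = 15: x ≡ 14 (mod 15).
  Combine with x ≡ 5 (mod 8): since gcd(15, 8) = 1, we get a unique residue mod 120.
    Write x = 14 + 15·t and substitute into x ≡ 5 (mod 8): 15·t ≡ 5 − 14 = -9 (mod 8).
    Reduce coefficients mod 8: 7·t ≡ 7 (mod 8).
    The inverse of 7 mod 8 is 7 (since 7·7 = 49 = 6·8 + 1), so t ≡ 7·7 = 49 ≡ 1 (mod 8).
    Then x = 14 + 15·1 = 29, valid modulo lcm(15, 8) = 120: x ≡ 29 (mod 120).
Verify: 29 mod 3 = 2 ✓, 29 mod 5 = 4 ✓, 29 mod 8 = 5 ✓.

x ≡ 29 (mod 120).


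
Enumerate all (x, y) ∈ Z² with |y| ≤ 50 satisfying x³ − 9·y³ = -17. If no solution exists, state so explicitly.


The equation is x³ - 9y³ = -17. For fixed y, x³ = 9·y³ − 17, so a solution requires the RHS to be a perfect cube.
Strategy: iterate y from -50 to 50, compute RHS = 9·y³ − 17, and check whether it is a (positive or negative) perfect cube.
Check small values of y:
  y = 0: RHS = -17 is not a perfect cube.
  y = 1: RHS = -8 = (-2)³ ⇒ x = -2 works.
  y = -1: RHS = -26 is not a perfect cube.
  y = 2: RHS = 55 is not a perfect cube.
  y = -2: RHS = -89 is not a perfect cube.
  y = 3: RHS = 226 is not a perfect cube.
  y = -3: RHS = -260 is not a perfect cube.
Continuing, at y = 25: RHS = 140608 = (52)³ ⇒ x = 52 works.
Searching the remaining y in |y| ≤ 50 finds no further solutions.
Collected solutions: (-2, 1), (52, 25).

Solutions (with |y| ≤ 50): (-2, 1), (52, 25).


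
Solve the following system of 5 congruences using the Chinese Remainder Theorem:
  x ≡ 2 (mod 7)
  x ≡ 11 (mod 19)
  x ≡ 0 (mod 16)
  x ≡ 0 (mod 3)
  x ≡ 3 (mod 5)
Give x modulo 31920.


Product of moduli M = 7 · 19 · 16 · 3 · 5 = 31920.
Merge one congruence at a time:
  Start: x ≡ 2 (mod 7).
  Combine with x ≡ 11 (mod 19); new modulus lcm = 133.
    Write x = 2 + 7·t and substitute into x ≡ 11 (mod 19): 7·t ≡ 11 − 2 = 9 (mod 19).
    The inverse of 7 mod 19 is 11 (since 7·11 = 77 = 4·19 + 1), so t ≡ 11·9 = 99 ≡ 4 (mod 19).
    Then x = 2 + 7·4 = 30, valid modulo lcm(7, 19) = 133: x ≡ 30 (mod 133).
  Combine with x ≡ 0 (mod 16); new modulus lcm = 2128.
    Write x = 30 + 133·t and substitute into x ≡ 0 (mod 16): 133·t ≡ 0 − 30 = -30 (mod 16).
    Reduce coefficients mod 16: 5·t ≡ 2 (mod 16).
    The inverse of 5 mod 16 is 13 (since 5·13 = 65 = 4·16 + 1), so t ≡ 13·2 = 26 ≡ 10 (mod 16).
    Then x = 30 + 133·10 = 1360, valid modulo lcm(133, 16) = 2128: x ≡ 1360 (mod 2128).
  Combine with x ≡ 0 (mod 3); new modulus lcm = 6384.
    Write x = 1360 + 2128·t and substitute into x ≡ 0 (mod 3): 2128·t ≡ 0 − 1360 = -1360 (mod 3).
    Reduce coefficients mod 3: 1·t ≡ 2 (mod 3).
    So t ≡ 2 (mod 3).
    Then x = 1360 + 2128·2 = 5616, valid modulo lcm(2128, 3) = 6384: x ≡ 5616 (mod 6384).
  Combine with x ≡ 3 (mod 5); new modulus lcm = 31920.
    Write x = 5616 + 6384·t and substitute into x ≡ 3 (mod 5): 6384·t ≡ 3 − 5616 = -5613 (mod 5).
    Reduce coefficients mod 5: 4·t ≡ 2 (mod 5).
    The inverse of 4 mod 5 is 4 (since 4·4 = 16 = 3·5 + 1), so t ≡ 4·2 = 8 ≡ 3 (mod 5).
    Then x = 5616 + 6384·3 = 24768, valid modulo lcm(6384, 5) = 31920: x ≡ 24768 (mod 31920).
Verify against each original: 24768 mod 7 = 2, 24768 mod 19 = 11, 24768 mod 16 = 0, 24768 mod 3 = 0, 24768 mod 5 = 3.

x ≡ 24768 (mod 31920).


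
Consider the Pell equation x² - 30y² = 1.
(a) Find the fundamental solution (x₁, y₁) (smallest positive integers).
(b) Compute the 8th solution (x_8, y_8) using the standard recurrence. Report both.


Step 1: Find the fundamental solution (x₁, y₁) of x² - 30y² = 1.
  Expand √30 as a continued fraction. a₀ = ⌊√30⌋ = 5; iterate m_{k+1} = d_k·a_k − m_k, d_{k+1} = (30 − m_{k+1}²)/d_k, a_{k+1} = ⌊(a₀ + m_{k+1})/d_{k+1}⌋ (starting m₀ = 0, d₀ = 1), with convergents p_k = a_k·p_{k-1} + p_{k-2}, q_k = a_k·q_{k-1} + q_{k-2} (p₋₁ = 1, q₋₁ = 0):
  k = 0: a₀ = 5; p₀/q₀ = 5/1; p₀² − 30·q₀² = 25 − 30 = -5.
  k = 1: m = 5, d = 5, a = ⌊(5 + 5)/5⌋ = 2; p/q = (2·5 + 1)/(2·1 + 0) = 11/2; p² − 30·q² = 121 − 120 = 1.
  The first convergent with p² − 30·q² = 1 gives the fundamental solution (x₁, y₁) = (11, 2).
Step 2: Apply the recurrence (x_{n+1}, y_{n+1}) = (x₁x_n + 30y₁y_n, x₁y_n + y₁x_n) repeatedly.
  From (x_1, y_1) = (11, 2): x_2 = 11·11 + 30·2·2 = 241; y_2 = 11·2 + 2·11 = 44.
  From (x_2, y_2) = (241, 44): x_3 = 11·241 + 30·2·44 = 5291; y_3 = 11·44 + 2·241 = 966.
  From (x_3, y_3) = (5291, 966): x_4 = 11·5291 + 30·2·966 = 116161; y_4 = 11·966 + 2·5291 = 21208.
  From (x_4, y_4) = (116161, 21208): x_5 = 11·116161 + 30·2·21208 = 2550251; y_5 = 11·21208 + 2·116161 = 465610.
  From (x_5, y_5) = (2550251, 465610): x_6 = 11·2550251 + 30·2·465610 = 55989361; y_6 = 11·465610 + 2·2550251 = 10222212.
  From (x_6, y_6) = (55989361, 10222212): x_7 = 11·55989361 + 30·2·10222212 = 1229215691; y_7 = 11·10222212 + 2·55989361 = 224423054.
  From (x_7, y_7) = (1229215691, 224423054): x_8 = 11·1229215691 + 30·2·224423054 = 26986755841; y_8 = 11·224423054 + 2·1229215691 = 4927084976.
Step 3: Verify x_8² - 30·y_8² = 728284990821747617281 - 728284990821747617280 = 1 (should be 1). ✓

(x_1, y_1) = (11, 2); (x_8, y_8) = (26986755841, 4927084976).


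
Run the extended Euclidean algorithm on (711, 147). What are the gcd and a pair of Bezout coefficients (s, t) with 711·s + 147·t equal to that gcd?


Euclidean algorithm on (711, 147) — divide until remainder is 0:
  711 = 4 · 147 + 123
  147 = 1 · 123 + 24
  123 = 5 · 24 + 3
  24 = 8 · 3 + 0
gcd(711, 147) = 3.
Track Bezout coefficients alongside the remainders: start with r₀ = 711 = a·1 + b·0 (s = 1, t = 0) and r₁ = 147 = a·0 + b·1 (s = 0, t = 1); each new remainder r_{k+1} = r_{k-1} − q_k·r_k inherits s_{k+1} = s_{k-1} − q_k·s_k, t_{k+1} = t_{k-1} − q_k·t_k, so r_k = a·s_k + b·t_k at every step:
  q = 4: r = 123, s = 1 − 4·0 = 1, t = 0 − 4·1 = -4  (check: 711·1 + 147·(-4) = 123)
  q = 1: r = 24, s = 0 − 1·1 = -1, t = 1 − 1·(-4) = 5  (check: 711·(-1) + 147·5 = 24)
  q = 5: r = 3, s = 1 − 5·(-1) = 6, t = -4 − 5·5 = -29  (check: 711·6 + 147·(-29) = 3)
The row with r = 3 (the gcd) gives the Bezout coefficients s = 6, t = -29.
Result: 711 · (6) + 147 · (-29) = 3.

gcd(711, 147) = 3; s = 6, t = -29 (check: 711·6 + 147·(-29) = 3).
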